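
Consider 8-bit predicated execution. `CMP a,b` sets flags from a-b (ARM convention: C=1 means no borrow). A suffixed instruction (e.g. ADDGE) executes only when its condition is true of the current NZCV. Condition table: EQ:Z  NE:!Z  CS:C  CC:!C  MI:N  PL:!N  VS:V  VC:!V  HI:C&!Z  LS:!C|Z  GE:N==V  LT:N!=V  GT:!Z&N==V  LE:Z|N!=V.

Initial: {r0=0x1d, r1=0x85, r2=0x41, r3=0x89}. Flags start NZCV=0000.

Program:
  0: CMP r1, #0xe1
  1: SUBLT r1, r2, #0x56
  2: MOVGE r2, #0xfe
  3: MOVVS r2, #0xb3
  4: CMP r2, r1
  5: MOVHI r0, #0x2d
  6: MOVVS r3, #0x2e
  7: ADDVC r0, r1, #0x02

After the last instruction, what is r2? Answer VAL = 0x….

VAL = 0x41

[0] flags=1000 → (cmp)
[1] flags=1000 LT?T → r1=0xeb
[2] flags=1000 GE?F → skip
[3] flags=1000 VS?F → skip
[4] flags=0000 → (cmp)
[5] flags=0000 HI?F → skip
[6] flags=0000 VS?F → skip
[7] flags=0000 VC?T → r0=0xed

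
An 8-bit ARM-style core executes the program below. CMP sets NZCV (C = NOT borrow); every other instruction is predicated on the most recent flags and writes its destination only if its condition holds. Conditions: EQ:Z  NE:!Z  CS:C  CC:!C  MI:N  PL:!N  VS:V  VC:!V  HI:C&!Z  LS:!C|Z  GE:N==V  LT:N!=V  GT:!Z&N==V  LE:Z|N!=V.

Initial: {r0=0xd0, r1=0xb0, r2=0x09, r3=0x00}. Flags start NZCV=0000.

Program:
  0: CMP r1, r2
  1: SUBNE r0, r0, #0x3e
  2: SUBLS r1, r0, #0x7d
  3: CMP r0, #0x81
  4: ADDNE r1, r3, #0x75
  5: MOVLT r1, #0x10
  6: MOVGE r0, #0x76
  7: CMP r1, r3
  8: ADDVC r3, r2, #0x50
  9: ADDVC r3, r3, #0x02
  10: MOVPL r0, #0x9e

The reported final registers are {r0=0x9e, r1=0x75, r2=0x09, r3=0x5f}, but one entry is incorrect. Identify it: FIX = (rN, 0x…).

[0] flags=1010 → (cmp)
[1] flags=1010 NE?T → r0=0x92
[2] flags=1010 LS?F → skip
[3] flags=0010 → (cmp)
[4] flags=0010 NE?T → r1=0x75
[5] flags=0010 LT?F → skip
[6] flags=0010 GE?T → r0=0x76
[7] flags=0010 → (cmp)
[8] flags=0010 VC?T → r3=0x59
[9] flags=0010 VC?T → r3=0x5b
[10] flags=0010 PL?T → r0=0x9e

FIX = (r3, 0x5b)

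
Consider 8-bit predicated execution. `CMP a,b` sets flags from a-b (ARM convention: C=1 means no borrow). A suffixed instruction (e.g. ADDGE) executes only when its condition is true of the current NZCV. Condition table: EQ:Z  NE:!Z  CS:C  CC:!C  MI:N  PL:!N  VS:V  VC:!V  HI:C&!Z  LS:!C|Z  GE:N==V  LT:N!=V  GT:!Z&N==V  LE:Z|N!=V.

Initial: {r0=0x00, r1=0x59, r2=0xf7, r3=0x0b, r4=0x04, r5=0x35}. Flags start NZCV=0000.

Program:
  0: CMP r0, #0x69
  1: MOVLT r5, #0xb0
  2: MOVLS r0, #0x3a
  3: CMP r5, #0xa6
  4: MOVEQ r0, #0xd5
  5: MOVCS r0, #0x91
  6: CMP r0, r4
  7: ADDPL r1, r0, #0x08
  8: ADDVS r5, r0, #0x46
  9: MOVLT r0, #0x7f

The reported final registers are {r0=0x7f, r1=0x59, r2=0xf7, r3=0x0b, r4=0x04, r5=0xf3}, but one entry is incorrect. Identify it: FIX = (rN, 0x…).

[0] flags=1000 → (cmp)
[1] flags=1000 LT?T → r5=0xb0
[2] flags=1000 LS?T → r0=0x3a
[3] flags=0010 → (cmp)
[4] flags=0010 EQ?F → skip
[5] flags=0010 CS?T → r0=0x91
[6] flags=1010 → (cmp)
[7] flags=1010 PL?F → skip
[8] flags=1010 VS?F → skip
[9] flags=1010 LT?T → r0=0x7f

FIX = (r5, 0xb0)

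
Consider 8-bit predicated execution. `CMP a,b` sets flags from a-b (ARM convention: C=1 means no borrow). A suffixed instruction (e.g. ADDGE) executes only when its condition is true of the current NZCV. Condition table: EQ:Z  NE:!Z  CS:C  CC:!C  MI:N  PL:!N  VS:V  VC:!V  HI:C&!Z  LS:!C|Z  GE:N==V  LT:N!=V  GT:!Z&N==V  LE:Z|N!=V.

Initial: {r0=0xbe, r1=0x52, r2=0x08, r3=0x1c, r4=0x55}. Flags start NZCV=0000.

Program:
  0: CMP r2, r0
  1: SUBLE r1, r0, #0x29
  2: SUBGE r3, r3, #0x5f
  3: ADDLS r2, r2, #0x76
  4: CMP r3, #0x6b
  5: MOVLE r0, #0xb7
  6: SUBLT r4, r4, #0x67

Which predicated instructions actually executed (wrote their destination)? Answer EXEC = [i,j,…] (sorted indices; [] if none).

EXEC = [2,3,5,6]

[0] flags=0000 → (cmp)
[1] flags=0000 LE?F → skip
[2] flags=0000 GE?T → r3=0xbd
[3] flags=0000 LS?T → r2=0x7e
[4] flags=0011 → (cmp)
[5] flags=0011 LE?T → r0=0xb7
[6] flags=0011 LT?T → r4=0xee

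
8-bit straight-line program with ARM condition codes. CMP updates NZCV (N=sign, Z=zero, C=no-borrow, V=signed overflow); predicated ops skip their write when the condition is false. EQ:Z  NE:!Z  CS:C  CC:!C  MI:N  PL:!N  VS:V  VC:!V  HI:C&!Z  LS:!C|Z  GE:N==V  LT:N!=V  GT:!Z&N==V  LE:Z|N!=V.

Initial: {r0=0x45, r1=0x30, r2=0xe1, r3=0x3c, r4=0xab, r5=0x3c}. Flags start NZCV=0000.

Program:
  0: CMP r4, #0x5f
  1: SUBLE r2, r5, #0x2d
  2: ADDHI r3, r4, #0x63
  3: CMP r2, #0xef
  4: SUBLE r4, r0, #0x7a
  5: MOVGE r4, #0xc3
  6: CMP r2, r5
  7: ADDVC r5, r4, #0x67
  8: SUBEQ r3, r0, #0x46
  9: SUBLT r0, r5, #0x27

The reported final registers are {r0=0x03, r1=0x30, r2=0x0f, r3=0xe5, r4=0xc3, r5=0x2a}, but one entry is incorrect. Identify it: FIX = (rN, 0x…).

FIX = (r3, 0x0e)

[0] flags=0011 → (cmp)
[1] flags=0011 LE?T → r2=0x0f
[2] flags=0011 HI?T → r3=0x0e
[3] flags=0000 → (cmp)
[4] flags=0000 LE?F → skip
[5] flags=0000 GE?T → r4=0xc3
[6] flags=1000 → (cmp)
[7] flags=1000 VC?T → r5=0x2a
[8] flags=1000 EQ?F → skip
[9] flags=1000 LT?T → r0=0x03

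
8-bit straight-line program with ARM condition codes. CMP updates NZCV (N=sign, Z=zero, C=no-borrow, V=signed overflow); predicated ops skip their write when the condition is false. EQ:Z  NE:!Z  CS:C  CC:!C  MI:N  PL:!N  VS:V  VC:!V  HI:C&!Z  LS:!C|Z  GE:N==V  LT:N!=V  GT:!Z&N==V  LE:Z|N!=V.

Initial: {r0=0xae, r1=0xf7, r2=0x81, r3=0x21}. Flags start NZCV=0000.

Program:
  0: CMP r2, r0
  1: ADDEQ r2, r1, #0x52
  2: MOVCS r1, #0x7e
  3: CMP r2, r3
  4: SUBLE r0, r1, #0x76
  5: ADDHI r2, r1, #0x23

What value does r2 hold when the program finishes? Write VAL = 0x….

VAL = 0x1a

[0] flags=1000 → (cmp)
[1] flags=1000 EQ?F → skip
[2] flags=1000 CS?F → skip
[3] flags=0011 → (cmp)
[4] flags=0011 LE?T → r0=0x81
[5] flags=0011 HI?T → r2=0x1a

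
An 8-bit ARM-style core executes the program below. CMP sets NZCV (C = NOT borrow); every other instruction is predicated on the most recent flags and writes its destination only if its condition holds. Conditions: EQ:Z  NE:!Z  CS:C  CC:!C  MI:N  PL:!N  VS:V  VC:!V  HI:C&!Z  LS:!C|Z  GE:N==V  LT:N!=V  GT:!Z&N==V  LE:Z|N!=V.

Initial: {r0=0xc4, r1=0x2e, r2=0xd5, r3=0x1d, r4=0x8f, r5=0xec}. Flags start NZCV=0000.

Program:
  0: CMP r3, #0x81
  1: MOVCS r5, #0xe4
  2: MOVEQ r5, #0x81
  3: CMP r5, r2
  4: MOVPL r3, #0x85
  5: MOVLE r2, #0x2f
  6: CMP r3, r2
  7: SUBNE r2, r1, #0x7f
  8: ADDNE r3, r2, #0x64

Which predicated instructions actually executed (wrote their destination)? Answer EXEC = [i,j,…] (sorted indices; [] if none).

EXEC = [4,7,8]

[0] flags=1001 → (cmp)
[1] flags=1001 CS?F → skip
[2] flags=1001 EQ?F → skip
[3] flags=0010 → (cmp)
[4] flags=0010 PL?T → r3=0x85
[5] flags=0010 LE?F → skip
[6] flags=1000 → (cmp)
[7] flags=1000 NE?T → r2=0xaf
[8] flags=1000 NE?T → r3=0x13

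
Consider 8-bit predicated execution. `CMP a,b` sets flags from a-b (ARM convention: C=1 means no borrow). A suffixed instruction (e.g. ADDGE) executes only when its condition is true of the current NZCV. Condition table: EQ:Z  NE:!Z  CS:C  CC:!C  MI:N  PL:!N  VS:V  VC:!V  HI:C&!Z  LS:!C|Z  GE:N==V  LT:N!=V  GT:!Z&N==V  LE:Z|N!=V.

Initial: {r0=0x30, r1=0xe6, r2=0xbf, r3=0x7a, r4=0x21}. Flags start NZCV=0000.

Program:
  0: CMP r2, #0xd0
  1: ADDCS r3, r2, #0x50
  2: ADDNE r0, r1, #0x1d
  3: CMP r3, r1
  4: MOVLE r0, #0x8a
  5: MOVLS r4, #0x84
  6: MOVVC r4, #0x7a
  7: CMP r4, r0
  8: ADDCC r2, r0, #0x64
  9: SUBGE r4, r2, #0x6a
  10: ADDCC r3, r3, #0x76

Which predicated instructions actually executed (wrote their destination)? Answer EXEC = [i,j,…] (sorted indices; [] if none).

[0] flags=1000 → (cmp)
[1] flags=1000 CS?F → skip
[2] flags=1000 NE?T → r0=0x03
[3] flags=1001 → (cmp)
[4] flags=1001 LE?F → skip
[5] flags=1001 LS?T → r4=0x84
[6] flags=1001 VC?F → skip
[7] flags=1010 → (cmp)
[8] flags=1010 CC?F → skip
[9] flags=1010 GE?F → skip
[10] flags=1010 CC?F → skip

EXEC = [2,5]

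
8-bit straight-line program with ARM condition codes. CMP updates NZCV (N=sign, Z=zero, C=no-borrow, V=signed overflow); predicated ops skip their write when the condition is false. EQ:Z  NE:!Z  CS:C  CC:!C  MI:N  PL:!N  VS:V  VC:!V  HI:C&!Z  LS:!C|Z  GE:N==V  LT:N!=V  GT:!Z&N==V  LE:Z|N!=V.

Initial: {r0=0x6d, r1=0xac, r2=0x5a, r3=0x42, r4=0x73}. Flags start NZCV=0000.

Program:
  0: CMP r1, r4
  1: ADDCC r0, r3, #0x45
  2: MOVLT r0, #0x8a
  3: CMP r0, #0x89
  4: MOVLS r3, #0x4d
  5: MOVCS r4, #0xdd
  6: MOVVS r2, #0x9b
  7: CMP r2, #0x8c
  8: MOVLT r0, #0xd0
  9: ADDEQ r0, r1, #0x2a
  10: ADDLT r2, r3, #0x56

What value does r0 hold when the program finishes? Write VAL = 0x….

VAL = 0x8a

[0] flags=0011 → (cmp)
[1] flags=0011 CC?F → skip
[2] flags=0011 LT?T → r0=0x8a
[3] flags=0010 → (cmp)
[4] flags=0010 LS?F → skip
[5] flags=0010 CS?T → r4=0xdd
[6] flags=0010 VS?F → skip
[7] flags=1001 → (cmp)
[8] flags=1001 LT?F → skip
[9] flags=1001 EQ?F → skip
[10] flags=1001 LT?F → skip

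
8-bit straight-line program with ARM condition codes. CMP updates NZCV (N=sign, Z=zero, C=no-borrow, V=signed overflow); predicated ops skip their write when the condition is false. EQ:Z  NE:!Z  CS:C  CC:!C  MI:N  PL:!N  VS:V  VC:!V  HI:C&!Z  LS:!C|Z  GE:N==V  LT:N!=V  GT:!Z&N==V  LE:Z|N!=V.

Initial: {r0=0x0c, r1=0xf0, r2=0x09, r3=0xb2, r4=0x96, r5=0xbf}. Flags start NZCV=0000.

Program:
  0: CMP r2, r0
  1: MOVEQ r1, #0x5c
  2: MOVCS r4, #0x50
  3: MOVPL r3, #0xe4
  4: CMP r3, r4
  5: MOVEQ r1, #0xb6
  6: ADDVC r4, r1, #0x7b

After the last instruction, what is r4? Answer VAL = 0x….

[0] flags=1000 → (cmp)
[1] flags=1000 EQ?F → skip
[2] flags=1000 CS?F → skip
[3] flags=1000 PL?F → skip
[4] flags=0010 → (cmp)
[5] flags=0010 EQ?F → skip
[6] flags=0010 VC?T → r4=0x6b

VAL = 0x6b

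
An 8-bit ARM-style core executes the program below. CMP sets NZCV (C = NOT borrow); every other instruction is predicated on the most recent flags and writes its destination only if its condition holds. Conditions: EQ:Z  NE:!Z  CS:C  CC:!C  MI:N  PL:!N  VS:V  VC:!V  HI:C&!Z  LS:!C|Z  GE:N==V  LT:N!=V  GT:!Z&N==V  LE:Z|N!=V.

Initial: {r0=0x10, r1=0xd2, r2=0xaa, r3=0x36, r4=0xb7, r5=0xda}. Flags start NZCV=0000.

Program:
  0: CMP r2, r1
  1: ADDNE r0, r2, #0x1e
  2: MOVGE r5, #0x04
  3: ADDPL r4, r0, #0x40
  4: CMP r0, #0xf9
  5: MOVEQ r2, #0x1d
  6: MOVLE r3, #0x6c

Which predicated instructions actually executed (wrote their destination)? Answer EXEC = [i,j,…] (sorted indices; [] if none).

EXEC = [1,6]

[0] flags=1000 → (cmp)
[1] flags=1000 NE?T → r0=0xc8
[2] flags=1000 GE?F → skip
[3] flags=1000 PL?F → skip
[4] flags=1000 → (cmp)
[5] flags=1000 EQ?F → skip
[6] flags=1000 LE?T → r3=0x6c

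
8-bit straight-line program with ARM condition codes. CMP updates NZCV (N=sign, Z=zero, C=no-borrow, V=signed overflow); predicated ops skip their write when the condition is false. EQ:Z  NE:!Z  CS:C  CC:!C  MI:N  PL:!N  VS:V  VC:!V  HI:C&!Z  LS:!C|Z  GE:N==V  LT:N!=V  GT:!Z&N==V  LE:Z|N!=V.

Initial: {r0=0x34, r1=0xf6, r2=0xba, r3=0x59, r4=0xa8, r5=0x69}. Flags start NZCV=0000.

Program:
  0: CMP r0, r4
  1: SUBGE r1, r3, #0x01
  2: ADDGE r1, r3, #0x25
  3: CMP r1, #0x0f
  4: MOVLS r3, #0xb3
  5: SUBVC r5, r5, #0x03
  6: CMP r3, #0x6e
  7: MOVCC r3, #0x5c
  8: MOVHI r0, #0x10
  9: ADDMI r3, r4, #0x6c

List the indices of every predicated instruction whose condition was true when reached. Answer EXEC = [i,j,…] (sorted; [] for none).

[0] flags=1001 → (cmp)
[1] flags=1001 GE?T → r1=0x58
[2] flags=1001 GE?T → r1=0x7e
[3] flags=0010 → (cmp)
[4] flags=0010 LS?F → skip
[5] flags=0010 VC?T → r5=0x66
[6] flags=1000 → (cmp)
[7] flags=1000 CC?T → r3=0x5c
[8] flags=1000 HI?F → skip
[9] flags=1000 MI?T → r3=0x14

EXEC = [1,2,5,7,9]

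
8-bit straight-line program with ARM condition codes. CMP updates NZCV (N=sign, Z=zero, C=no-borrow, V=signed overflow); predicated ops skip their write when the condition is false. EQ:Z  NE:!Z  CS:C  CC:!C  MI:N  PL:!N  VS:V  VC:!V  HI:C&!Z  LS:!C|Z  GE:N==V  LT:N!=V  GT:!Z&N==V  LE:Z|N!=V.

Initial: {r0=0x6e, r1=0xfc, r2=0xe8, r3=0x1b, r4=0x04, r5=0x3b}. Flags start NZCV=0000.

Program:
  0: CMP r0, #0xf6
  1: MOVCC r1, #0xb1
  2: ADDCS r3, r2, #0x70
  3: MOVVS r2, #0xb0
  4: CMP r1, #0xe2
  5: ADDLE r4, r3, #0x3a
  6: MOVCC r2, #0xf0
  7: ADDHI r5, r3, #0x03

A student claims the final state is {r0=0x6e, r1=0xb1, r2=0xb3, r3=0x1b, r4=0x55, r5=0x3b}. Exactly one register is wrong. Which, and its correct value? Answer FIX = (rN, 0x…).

[0] flags=0000 → (cmp)
[1] flags=0000 CC?T → r1=0xb1
[2] flags=0000 CS?F → skip
[3] flags=0000 VS?F → skip
[4] flags=1000 → (cmp)
[5] flags=1000 LE?T → r4=0x55
[6] flags=1000 CC?T → r2=0xf0
[7] flags=1000 HI?F → skip

FIX = (r2, 0xf0)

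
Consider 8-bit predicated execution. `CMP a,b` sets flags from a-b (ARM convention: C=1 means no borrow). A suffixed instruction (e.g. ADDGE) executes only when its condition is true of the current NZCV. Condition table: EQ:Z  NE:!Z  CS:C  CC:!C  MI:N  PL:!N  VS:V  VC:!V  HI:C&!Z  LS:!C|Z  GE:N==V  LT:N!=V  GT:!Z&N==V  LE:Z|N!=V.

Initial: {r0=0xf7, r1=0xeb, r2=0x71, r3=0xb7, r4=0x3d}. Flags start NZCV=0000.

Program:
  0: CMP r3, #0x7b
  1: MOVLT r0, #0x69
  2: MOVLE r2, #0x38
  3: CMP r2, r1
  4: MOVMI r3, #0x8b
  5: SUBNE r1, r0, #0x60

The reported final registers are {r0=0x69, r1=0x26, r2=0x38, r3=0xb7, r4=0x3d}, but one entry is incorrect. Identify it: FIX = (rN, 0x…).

[0] flags=0011 → (cmp)
[1] flags=0011 LT?T → r0=0x69
[2] flags=0011 LE?T → r2=0x38
[3] flags=0000 → (cmp)
[4] flags=0000 MI?F → skip
[5] flags=0000 NE?T → r1=0x09

FIX = (r1, 0x09)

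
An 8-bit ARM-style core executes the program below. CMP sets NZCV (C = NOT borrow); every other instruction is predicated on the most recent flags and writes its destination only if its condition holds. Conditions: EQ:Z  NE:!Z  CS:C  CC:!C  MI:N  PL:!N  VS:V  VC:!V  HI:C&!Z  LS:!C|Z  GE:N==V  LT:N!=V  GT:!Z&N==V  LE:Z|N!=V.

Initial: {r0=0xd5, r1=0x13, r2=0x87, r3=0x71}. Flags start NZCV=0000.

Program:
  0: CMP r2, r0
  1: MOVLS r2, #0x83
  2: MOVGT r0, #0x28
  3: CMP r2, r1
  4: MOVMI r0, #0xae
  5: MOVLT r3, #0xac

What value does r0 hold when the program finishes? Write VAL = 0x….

0: ✓ CMP  NZCV=1000
1: ✓ MOVLS  r2←0x83
2: · MOVGT
3: ✓ CMP  NZCV=0011
4: · MOVMI
5: ✓ MOVLT  r3←0xac

VAL = 0xd5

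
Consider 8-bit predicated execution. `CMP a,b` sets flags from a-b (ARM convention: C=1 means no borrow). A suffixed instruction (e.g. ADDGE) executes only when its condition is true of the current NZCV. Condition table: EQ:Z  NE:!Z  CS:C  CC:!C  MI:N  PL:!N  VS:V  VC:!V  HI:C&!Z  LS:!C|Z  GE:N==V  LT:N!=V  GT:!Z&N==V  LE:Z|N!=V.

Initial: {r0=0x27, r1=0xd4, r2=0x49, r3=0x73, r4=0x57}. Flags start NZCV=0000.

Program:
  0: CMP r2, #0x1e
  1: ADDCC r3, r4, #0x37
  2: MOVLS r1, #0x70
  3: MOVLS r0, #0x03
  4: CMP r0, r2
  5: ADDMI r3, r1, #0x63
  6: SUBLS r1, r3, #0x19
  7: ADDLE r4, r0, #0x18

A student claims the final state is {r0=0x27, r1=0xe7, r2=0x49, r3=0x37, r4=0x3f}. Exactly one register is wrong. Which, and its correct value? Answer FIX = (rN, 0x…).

FIX = (r1, 0x1e)

[0] flags=0010 → (cmp)
[1] flags=0010 CC?F → skip
[2] flags=0010 LS?F → skip
[3] flags=0010 LS?F → skip
[4] flags=1000 → (cmp)
[5] flags=1000 MI?T → r3=0x37
[6] flags=1000 LS?T → r1=0x1e
[7] flags=1000 LE?T → r4=0x3f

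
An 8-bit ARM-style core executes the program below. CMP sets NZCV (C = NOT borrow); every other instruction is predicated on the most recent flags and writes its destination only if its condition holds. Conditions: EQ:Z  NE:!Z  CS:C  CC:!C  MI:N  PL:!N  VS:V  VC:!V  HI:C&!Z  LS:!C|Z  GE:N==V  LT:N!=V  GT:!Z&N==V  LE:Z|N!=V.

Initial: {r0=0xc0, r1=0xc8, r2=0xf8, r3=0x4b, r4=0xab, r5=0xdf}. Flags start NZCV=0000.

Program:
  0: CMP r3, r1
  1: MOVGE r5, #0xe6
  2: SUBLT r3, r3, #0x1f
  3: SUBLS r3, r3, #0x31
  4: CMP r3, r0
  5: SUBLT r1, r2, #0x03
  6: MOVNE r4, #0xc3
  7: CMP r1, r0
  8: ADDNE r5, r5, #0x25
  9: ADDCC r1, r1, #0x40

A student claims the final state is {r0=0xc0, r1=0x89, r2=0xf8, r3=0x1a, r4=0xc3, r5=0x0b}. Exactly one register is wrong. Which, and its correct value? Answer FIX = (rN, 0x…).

FIX = (r1, 0xc8)

[0] flags=1001 → (cmp)
[1] flags=1001 GE?T → r5=0xe6
[2] flags=1001 LT?F → skip
[3] flags=1001 LS?T → r3=0x1a
[4] flags=0000 → (cmp)
[5] flags=0000 LT?F → skip
[6] flags=0000 NE?T → r4=0xc3
[7] flags=0010 → (cmp)
[8] flags=0010 NE?T → r5=0x0b
[9] flags=0010 CC?F → skip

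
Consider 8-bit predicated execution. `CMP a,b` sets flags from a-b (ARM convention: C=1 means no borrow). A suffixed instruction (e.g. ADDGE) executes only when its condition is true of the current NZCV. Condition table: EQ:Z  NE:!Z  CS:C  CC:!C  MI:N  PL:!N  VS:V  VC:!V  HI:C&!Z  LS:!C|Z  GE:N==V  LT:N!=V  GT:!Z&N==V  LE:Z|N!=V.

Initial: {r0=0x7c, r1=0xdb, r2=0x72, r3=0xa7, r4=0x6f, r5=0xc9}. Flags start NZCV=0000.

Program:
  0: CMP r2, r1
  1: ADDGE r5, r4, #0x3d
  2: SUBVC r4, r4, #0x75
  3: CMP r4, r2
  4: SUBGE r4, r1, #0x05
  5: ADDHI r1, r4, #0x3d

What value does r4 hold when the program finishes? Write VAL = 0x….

0: ✓ CMP  NZCV=1001
1: ✓ ADDGE  r5←0xac
2: · SUBVC
3: ✓ CMP  NZCV=1000
4: · SUBGE
5: · ADDHI

VAL = 0x6f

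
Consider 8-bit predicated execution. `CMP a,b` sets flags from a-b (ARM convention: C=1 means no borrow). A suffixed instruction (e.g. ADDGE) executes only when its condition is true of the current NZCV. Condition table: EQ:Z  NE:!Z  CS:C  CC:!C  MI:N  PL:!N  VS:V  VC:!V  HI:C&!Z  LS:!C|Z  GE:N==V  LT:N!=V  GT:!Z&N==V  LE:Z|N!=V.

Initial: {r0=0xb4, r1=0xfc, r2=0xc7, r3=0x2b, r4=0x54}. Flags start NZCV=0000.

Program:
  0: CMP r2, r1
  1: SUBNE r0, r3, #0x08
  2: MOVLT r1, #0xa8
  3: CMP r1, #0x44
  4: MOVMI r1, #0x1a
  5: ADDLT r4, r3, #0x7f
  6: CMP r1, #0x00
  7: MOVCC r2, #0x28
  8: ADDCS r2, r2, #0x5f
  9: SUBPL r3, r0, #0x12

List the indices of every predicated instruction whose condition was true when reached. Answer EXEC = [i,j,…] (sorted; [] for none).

0: ✓ CMP  NZCV=1000
1: ✓ SUBNE  r0←0x23
2: ✓ MOVLT  r1←0xa8
3: ✓ CMP  NZCV=0011
4: · MOVMI
5: ✓ ADDLT  r4←0xaa
6: ✓ CMP  NZCV=1010
7: · MOVCC
8: ✓ ADDCS  r2←0x26
9: · SUBPL

EXEC = [1,2,5,8]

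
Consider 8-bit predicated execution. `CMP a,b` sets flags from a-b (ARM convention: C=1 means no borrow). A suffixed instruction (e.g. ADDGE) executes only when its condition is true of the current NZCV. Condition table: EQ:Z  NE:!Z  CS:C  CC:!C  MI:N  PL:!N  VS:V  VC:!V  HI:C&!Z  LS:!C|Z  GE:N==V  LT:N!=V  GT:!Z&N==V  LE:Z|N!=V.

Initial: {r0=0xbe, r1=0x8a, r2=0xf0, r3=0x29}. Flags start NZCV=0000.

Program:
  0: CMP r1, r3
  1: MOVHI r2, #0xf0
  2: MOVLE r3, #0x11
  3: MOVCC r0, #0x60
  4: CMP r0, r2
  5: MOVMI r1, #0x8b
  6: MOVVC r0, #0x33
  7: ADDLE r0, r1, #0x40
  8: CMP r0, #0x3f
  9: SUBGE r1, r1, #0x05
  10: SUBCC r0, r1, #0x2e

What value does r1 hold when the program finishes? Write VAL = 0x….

VAL = 0x8b

[0] flags=0011 → (cmp)
[1] flags=0011 HI?T → r2=0xf0
[2] flags=0011 LE?T → r3=0x11
[3] flags=0011 CC?F → skip
[4] flags=1000 → (cmp)
[5] flags=1000 MI?T → r1=0x8b
[6] flags=1000 VC?T → r0=0x33
[7] flags=1000 LE?T → r0=0xcb
[8] flags=1010 → (cmp)
[9] flags=1010 GE?F → skip
[10] flags=1010 CC?F → skip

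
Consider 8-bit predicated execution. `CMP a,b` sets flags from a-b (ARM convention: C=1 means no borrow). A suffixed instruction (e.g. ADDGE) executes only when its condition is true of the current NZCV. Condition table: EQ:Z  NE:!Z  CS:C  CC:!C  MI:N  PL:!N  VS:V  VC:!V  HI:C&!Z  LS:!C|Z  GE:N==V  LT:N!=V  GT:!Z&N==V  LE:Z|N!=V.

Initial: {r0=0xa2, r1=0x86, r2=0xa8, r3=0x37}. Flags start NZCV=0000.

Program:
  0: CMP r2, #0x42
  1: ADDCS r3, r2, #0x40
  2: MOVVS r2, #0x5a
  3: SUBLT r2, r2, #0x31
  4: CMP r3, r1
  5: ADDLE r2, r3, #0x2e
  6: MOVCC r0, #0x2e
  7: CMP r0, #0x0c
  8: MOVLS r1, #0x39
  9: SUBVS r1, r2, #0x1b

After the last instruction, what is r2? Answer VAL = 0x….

0: ✓ CMP  NZCV=0011
1: ✓ ADDCS  r3←0xe8
2: ✓ MOVVS  r2←0x5a
3: ✓ SUBLT  r2←0x29
4: ✓ CMP  NZCV=0010
5: · ADDLE
6: · MOVCC
7: ✓ CMP  NZCV=1010
8: · MOVLS
9: · SUBVS

VAL = 0x29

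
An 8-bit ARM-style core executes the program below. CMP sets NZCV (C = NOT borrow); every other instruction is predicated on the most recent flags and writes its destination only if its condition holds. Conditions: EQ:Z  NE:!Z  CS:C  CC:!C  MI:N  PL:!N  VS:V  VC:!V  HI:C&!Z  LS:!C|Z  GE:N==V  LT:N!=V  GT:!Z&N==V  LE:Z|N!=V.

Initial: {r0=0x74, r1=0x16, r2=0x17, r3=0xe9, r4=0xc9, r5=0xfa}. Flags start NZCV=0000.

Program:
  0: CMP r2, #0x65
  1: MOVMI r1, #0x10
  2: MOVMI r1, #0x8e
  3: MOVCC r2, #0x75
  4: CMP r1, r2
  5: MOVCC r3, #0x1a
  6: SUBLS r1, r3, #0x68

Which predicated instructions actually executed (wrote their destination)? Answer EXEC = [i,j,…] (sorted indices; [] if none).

0: ✓ CMP  NZCV=1000
1: ✓ MOVMI  r1←0x10
2: ✓ MOVMI  r1←0x8e
3: ✓ MOVCC  r2←0x75
4: ✓ CMP  NZCV=0011
5: · MOVCC
6: · SUBLS

EXEC = [1,2,3]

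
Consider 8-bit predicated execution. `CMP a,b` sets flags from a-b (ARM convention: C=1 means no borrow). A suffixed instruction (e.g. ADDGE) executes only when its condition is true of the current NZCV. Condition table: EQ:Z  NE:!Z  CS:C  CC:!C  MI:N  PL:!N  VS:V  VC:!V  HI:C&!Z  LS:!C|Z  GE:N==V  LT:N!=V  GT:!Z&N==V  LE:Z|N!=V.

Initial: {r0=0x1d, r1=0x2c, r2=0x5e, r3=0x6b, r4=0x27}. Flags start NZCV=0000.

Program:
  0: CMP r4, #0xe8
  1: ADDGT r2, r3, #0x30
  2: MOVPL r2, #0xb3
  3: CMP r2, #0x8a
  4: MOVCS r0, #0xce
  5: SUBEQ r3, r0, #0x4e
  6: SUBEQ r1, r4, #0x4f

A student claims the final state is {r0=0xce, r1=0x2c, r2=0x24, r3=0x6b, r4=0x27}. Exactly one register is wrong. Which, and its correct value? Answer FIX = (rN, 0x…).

[0] flags=0000 → (cmp)
[1] flags=0000 GT?T → r2=0x9b
[2] flags=0000 PL?T → r2=0xb3
[3] flags=0010 → (cmp)
[4] flags=0010 CS?T → r0=0xce
[5] flags=0010 EQ?F → skip
[6] flags=0010 EQ?F → skip

FIX = (r2, 0xb3)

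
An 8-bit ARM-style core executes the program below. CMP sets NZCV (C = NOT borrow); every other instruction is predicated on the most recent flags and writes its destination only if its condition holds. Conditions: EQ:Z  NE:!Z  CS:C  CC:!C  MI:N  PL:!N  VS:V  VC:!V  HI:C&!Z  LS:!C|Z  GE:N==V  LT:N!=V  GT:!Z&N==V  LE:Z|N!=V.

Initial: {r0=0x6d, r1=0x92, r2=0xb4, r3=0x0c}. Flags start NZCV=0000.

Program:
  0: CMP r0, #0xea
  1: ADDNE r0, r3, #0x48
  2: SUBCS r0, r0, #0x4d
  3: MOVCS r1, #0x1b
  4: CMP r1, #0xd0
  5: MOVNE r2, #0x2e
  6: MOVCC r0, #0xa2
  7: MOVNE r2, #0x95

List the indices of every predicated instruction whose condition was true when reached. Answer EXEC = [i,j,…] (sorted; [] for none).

0: ✓ CMP  NZCV=1001
1: ✓ ADDNE  r0←0x54
2: · SUBCS
3: · MOVCS
4: ✓ CMP  NZCV=1000
5: ✓ MOVNE  r2←0x2e
6: ✓ MOVCC  r0←0xa2
7: ✓ MOVNE  r2←0x95

EXEC = [1,5,6,7]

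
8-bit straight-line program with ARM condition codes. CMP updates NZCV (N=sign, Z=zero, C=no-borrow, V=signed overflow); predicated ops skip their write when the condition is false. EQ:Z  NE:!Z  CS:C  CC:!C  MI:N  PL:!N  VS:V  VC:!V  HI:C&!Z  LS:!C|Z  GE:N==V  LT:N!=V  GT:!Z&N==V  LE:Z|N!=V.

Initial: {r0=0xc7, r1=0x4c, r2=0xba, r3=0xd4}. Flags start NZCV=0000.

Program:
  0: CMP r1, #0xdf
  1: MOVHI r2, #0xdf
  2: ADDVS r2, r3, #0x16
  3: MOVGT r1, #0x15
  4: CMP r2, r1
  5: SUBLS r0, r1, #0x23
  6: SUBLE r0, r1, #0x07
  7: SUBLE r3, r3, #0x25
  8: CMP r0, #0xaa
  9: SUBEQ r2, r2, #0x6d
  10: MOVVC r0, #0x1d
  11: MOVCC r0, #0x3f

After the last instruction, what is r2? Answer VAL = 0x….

0: ✓ CMP  NZCV=0000
1: · MOVHI
2: · ADDVS
3: ✓ MOVGT  r1←0x15
4: ✓ CMP  NZCV=1010
5: · SUBLS
6: ✓ SUBLE  r0←0x0e
7: ✓ SUBLE  r3←0xaf
8: ✓ CMP  NZCV=0000
9: · SUBEQ
10: ✓ MOVVC  r0←0x1d
11: ✓ MOVCC  r0←0x3f

VAL = 0xba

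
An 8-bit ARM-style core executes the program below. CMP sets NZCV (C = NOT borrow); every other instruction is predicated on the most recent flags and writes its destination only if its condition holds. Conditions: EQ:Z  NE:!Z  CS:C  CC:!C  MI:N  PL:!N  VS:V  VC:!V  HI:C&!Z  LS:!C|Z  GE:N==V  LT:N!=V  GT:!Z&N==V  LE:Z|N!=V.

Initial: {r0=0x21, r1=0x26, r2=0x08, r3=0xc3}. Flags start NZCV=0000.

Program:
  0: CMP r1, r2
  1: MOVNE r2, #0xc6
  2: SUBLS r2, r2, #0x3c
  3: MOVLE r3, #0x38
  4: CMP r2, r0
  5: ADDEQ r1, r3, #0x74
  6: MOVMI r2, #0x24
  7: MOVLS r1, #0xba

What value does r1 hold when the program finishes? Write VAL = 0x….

[0] flags=0010 → (cmp)
[1] flags=0010 NE?T → r2=0xc6
[2] flags=0010 LS?F → skip
[3] flags=0010 LE?F → skip
[4] flags=1010 → (cmp)
[5] flags=1010 EQ?F → skip
[6] flags=1010 MI?T → r2=0x24
[7] flags=1010 LS?F → skip

VAL = 0x26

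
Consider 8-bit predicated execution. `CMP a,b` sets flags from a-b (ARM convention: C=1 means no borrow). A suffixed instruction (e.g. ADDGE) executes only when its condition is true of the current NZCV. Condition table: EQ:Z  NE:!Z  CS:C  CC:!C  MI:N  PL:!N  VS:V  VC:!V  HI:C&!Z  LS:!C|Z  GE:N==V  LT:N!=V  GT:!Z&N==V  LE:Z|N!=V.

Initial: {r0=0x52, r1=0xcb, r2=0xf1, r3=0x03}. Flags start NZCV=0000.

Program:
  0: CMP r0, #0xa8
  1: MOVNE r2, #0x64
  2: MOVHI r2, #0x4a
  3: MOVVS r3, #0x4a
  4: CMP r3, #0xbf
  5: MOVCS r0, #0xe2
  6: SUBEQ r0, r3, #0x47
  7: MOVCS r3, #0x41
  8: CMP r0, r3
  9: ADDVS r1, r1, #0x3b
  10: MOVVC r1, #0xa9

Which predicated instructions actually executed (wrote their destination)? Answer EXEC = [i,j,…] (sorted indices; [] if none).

EXEC = [1,3,10]

[0] flags=1001 → (cmp)
[1] flags=1001 NE?T → r2=0x64
[2] flags=1001 HI?F → skip
[3] flags=1001 VS?T → r3=0x4a
[4] flags=1001 → (cmp)
[5] flags=1001 CS?F → skip
[6] flags=1001 EQ?F → skip
[7] flags=1001 CS?F → skip
[8] flags=0010 → (cmp)
[9] flags=0010 VS?F → skip
[10] flags=0010 VC?T → r1=0xa9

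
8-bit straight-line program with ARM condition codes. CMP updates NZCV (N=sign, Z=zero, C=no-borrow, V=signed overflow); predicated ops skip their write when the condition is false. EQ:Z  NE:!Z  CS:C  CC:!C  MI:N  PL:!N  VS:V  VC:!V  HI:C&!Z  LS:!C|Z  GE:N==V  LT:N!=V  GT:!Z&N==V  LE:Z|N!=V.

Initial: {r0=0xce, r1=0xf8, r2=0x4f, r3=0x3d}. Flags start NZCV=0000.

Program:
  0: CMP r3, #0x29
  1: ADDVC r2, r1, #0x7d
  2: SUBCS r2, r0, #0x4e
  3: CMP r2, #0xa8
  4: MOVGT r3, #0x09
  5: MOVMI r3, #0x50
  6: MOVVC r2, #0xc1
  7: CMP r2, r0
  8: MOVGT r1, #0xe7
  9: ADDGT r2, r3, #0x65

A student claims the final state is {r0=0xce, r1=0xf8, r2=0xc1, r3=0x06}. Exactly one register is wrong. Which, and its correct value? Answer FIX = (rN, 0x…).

FIX = (r3, 0x50)

0: ✓ CMP  NZCV=0010
1: ✓ ADDVC  r2←0x75
2: ✓ SUBCS  r2←0x80
3: ✓ CMP  NZCV=1000
4: · MOVGT
5: ✓ MOVMI  r3←0x50
6: ✓ MOVVC  r2←0xc1
7: ✓ CMP  NZCV=1000
8: · MOVGT
9: · ADDGT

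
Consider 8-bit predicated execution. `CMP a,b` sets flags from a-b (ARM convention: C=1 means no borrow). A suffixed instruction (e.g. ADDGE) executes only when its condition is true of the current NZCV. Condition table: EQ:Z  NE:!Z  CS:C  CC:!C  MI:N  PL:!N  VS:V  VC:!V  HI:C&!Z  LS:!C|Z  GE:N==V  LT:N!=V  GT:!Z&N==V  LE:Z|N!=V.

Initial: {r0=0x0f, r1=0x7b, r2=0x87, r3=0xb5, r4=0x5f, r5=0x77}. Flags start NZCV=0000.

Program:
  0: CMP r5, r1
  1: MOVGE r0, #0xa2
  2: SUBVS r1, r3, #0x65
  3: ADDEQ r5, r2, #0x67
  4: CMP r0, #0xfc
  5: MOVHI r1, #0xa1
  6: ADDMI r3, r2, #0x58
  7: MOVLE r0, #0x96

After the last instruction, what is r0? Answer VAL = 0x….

[0] flags=1000 → (cmp)
[1] flags=1000 GE?F → skip
[2] flags=1000 VS?F → skip
[3] flags=1000 EQ?F → skip
[4] flags=0000 → (cmp)
[5] flags=0000 HI?F → skip
[6] flags=0000 MI?F → skip
[7] flags=0000 LE?F → skip

VAL = 0x0f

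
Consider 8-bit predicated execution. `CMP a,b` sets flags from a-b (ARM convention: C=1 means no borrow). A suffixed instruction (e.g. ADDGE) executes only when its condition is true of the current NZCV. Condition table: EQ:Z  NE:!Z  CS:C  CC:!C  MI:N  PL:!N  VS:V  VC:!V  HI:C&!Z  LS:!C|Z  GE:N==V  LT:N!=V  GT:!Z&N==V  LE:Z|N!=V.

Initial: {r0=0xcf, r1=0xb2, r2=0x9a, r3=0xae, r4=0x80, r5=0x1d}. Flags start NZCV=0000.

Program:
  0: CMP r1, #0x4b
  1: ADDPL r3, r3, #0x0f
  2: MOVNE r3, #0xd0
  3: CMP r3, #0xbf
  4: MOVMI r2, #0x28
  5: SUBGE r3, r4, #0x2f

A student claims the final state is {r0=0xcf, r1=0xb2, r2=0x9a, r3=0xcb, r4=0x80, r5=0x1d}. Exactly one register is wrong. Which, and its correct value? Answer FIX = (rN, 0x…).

0: ✓ CMP  NZCV=0011
1: ✓ ADDPL  r3←0xbd
2: ✓ MOVNE  r3←0xd0
3: ✓ CMP  NZCV=0010
4: · MOVMI
5: ✓ SUBGE  r3←0x51

FIX = (r3, 0x51)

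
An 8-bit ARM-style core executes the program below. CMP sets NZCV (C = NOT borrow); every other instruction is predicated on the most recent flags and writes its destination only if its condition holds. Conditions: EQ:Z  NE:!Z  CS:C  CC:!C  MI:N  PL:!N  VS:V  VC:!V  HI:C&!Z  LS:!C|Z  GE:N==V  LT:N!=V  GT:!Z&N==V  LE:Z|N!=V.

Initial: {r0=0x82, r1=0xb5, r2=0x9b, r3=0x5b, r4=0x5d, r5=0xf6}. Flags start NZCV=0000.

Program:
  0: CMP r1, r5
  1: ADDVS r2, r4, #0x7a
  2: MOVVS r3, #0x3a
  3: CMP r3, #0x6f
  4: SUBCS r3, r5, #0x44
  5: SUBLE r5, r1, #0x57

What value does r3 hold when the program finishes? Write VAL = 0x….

VAL = 0x5b

[0] flags=1000 → (cmp)
[1] flags=1000 VS?F → skip
[2] flags=1000 VS?F → skip
[3] flags=1000 → (cmp)
[4] flags=1000 CS?F → skip
[5] flags=1000 LE?T → r5=0x5e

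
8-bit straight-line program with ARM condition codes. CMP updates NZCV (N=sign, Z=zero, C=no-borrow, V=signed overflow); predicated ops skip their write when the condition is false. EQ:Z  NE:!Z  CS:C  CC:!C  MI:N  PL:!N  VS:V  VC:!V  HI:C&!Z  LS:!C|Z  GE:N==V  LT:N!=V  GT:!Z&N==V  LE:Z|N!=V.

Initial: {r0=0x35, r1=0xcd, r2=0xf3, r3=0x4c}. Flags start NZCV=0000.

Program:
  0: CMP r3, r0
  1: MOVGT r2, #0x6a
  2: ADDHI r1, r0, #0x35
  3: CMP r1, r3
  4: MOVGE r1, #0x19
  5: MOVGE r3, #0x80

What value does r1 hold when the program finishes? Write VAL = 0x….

VAL = 0x19

[0] flags=0010 → (cmp)
[1] flags=0010 GT?T → r2=0x6a
[2] flags=0010 HI?T → r1=0x6a
[3] flags=0010 → (cmp)
[4] flags=0010 GE?T → r1=0x19
[5] flags=0010 GE?T → r3=0x80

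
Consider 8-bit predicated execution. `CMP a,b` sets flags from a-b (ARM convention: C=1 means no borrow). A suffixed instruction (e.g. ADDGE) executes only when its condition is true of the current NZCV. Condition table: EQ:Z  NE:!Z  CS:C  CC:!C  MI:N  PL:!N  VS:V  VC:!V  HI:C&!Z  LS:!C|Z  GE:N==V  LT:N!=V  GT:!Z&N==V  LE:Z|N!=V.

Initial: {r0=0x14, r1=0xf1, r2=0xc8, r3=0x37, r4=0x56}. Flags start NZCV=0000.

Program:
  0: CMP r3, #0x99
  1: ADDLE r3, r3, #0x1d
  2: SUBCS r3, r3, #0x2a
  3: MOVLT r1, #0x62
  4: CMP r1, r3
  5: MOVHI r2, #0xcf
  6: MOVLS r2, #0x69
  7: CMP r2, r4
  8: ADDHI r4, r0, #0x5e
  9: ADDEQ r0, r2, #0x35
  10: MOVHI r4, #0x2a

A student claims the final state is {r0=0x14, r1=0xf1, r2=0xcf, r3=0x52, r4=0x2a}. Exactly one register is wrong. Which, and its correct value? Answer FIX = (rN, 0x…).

FIX = (r3, 0x37)

0: ✓ CMP  NZCV=1001
1: · ADDLE
2: · SUBCS
3: · MOVLT
4: ✓ CMP  NZCV=1010
5: ✓ MOVHI  r2←0xcf
6: · MOVLS
7: ✓ CMP  NZCV=0011
8: ✓ ADDHI  r4←0x72
9: · ADDEQ
10: ✓ MOVHI  r4←0x2a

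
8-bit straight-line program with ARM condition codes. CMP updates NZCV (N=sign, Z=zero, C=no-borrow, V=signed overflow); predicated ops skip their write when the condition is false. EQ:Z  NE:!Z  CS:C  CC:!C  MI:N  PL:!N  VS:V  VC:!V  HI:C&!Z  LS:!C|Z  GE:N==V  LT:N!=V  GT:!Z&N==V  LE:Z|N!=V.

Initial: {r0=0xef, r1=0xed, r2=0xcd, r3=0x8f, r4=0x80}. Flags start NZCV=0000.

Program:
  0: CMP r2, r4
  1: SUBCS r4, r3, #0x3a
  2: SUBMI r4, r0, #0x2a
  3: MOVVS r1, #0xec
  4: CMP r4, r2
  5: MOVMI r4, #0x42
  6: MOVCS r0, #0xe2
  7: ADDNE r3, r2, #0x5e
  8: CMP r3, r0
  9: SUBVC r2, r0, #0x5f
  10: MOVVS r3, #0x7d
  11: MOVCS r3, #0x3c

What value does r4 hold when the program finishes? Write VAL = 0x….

VAL = 0x42

0: ✓ CMP  NZCV=0010
1: ✓ SUBCS  r4←0x55
2: · SUBMI
3: · MOVVS
4: ✓ CMP  NZCV=1001
5: ✓ MOVMI  r4←0x42
6: · MOVCS
7: ✓ ADDNE  r3←0x2b
8: ✓ CMP  NZCV=0000
9: ✓ SUBVC  r2←0x90
10: · MOVVS
11: · MOVCS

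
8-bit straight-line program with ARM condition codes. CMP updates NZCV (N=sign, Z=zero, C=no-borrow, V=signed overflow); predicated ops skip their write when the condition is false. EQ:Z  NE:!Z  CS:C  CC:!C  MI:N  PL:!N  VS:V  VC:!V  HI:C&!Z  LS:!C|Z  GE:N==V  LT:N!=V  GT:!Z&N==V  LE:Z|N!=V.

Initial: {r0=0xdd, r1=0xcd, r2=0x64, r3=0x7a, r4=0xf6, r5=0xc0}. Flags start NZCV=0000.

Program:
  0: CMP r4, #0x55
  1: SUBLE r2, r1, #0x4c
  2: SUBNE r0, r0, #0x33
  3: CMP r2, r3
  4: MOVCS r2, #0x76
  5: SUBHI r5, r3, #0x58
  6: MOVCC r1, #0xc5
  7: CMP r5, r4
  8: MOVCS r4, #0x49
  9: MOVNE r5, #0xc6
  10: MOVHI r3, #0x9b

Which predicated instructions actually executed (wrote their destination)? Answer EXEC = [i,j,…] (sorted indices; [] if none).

EXEC = [1,2,4,5,9]

0: ✓ CMP  NZCV=1010
1: ✓ SUBLE  r2←0x81
2: ✓ SUBNE  r0←0xaa
3: ✓ CMP  NZCV=0011
4: ✓ MOVCS  r2←0x76
5: ✓ SUBHI  r5←0x22
6: · MOVCC
7: ✓ CMP  NZCV=0000
8: · MOVCS
9: ✓ MOVNE  r5←0xc6
10: · MOVHI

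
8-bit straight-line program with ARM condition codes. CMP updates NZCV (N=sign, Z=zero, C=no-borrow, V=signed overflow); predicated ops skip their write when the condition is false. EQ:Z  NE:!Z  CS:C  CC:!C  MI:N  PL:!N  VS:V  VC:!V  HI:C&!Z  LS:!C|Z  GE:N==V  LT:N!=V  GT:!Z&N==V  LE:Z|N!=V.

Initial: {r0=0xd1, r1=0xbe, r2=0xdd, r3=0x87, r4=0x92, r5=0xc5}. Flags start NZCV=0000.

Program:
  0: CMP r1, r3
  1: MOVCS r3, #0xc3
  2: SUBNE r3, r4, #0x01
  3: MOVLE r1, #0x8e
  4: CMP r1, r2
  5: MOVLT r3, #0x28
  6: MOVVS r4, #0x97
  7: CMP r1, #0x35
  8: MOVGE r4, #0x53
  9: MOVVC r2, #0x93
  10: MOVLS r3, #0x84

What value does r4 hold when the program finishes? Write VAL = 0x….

VAL = 0x92

[0] flags=0010 → (cmp)
[1] flags=0010 CS?T → r3=0xc3
[2] flags=0010 NE?T → r3=0x91
[3] flags=0010 LE?F → skip
[4] flags=1000 → (cmp)
[5] flags=1000 LT?T → r3=0x28
[6] flags=1000 VS?F → skip
[7] flags=1010 → (cmp)
[8] flags=1010 GE?F → skip
[9] flags=1010 VC?T → r2=0x93
[10] flags=1010 LS?F → skip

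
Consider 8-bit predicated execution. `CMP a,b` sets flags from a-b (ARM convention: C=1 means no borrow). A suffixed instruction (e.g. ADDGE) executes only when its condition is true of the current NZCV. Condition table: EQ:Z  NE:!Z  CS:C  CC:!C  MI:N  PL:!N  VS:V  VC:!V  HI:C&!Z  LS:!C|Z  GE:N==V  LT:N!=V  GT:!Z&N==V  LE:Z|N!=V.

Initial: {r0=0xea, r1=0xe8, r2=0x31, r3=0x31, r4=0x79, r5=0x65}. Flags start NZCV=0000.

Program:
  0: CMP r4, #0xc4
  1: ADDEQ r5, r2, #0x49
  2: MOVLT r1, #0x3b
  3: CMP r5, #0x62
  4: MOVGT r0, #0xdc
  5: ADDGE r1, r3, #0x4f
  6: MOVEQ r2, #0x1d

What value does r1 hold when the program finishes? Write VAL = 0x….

VAL = 0x80

0: ✓ CMP  NZCV=1001
1: · ADDEQ
2: · MOVLT
3: ✓ CMP  NZCV=0010
4: ✓ MOVGT  r0←0xdc
5: ✓ ADDGE  r1←0x80
6: · MOVEQ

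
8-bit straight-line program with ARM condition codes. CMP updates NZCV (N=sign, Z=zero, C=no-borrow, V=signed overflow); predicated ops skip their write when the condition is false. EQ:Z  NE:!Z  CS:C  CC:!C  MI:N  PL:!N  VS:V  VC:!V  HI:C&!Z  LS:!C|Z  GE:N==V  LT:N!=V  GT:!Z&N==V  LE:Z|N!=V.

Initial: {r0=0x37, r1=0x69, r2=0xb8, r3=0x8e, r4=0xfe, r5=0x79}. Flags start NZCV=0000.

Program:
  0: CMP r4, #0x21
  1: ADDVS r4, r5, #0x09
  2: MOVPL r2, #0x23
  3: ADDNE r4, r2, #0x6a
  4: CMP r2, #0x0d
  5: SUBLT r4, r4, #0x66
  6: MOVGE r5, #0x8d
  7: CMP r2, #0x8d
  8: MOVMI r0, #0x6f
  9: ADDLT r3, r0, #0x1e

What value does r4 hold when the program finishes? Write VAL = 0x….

VAL = 0xbc

0: ✓ CMP  NZCV=1010
1: · ADDVS
2: · MOVPL
3: ✓ ADDNE  r4←0x22
4: ✓ CMP  NZCV=1010
5: ✓ SUBLT  r4←0xbc
6: · MOVGE
7: ✓ CMP  NZCV=0010
8: · MOVMI
9: · ADDLT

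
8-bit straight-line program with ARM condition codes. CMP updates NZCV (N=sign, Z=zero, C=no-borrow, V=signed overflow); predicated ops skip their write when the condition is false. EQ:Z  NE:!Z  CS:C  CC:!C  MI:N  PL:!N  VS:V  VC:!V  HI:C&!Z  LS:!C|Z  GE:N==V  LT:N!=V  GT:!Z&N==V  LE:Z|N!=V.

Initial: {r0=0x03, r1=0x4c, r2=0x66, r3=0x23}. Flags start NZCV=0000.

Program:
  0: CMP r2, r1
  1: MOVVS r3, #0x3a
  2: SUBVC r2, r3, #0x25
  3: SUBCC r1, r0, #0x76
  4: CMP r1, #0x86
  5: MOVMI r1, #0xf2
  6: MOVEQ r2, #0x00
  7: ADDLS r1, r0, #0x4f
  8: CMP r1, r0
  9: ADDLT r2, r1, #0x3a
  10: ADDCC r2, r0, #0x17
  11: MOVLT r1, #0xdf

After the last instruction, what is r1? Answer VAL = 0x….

[0] flags=0010 → (cmp)
[1] flags=0010 VS?F → skip
[2] flags=0010 VC?T → r2=0xfe
[3] flags=0010 CC?F → skip
[4] flags=1001 → (cmp)
[5] flags=1001 MI?T → r1=0xf2
[6] flags=1001 EQ?F → skip
[7] flags=1001 LS?T → r1=0x52
[8] flags=0010 → (cmp)
[9] flags=0010 LT?F → skip
[10] flags=0010 CC?F → skip
[11] flags=0010 LT?F → skip

VAL = 0x52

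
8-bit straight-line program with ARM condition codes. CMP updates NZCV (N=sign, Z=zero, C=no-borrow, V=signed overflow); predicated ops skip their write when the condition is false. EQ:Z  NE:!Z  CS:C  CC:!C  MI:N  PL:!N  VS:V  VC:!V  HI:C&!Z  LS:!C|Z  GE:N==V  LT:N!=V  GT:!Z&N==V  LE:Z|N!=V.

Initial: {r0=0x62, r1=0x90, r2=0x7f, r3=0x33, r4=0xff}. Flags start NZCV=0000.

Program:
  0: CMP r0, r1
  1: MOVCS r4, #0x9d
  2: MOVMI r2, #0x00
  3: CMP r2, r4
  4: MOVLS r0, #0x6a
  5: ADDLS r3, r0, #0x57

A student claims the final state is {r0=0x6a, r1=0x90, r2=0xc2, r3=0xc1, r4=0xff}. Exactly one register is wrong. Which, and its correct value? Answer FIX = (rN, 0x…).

[0] flags=1001 → (cmp)
[1] flags=1001 CS?F → skip
[2] flags=1001 MI?T → r2=0x00
[3] flags=0000 → (cmp)
[4] flags=0000 LS?T → r0=0x6a
[5] flags=0000 LS?T → r3=0xc1

FIX = (r2, 0x00)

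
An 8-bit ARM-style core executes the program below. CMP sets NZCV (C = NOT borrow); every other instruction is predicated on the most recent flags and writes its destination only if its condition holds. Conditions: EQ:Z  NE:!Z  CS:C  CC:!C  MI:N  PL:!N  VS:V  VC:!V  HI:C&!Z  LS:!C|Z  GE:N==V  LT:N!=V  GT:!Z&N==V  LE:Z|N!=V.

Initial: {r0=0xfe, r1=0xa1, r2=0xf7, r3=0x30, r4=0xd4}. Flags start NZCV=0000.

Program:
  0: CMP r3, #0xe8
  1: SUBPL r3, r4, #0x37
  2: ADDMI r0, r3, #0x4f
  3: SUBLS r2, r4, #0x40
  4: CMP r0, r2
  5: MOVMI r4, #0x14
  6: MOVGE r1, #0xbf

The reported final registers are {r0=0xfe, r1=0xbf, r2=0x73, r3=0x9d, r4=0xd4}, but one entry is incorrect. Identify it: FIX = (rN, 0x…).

[0] flags=0000 → (cmp)
[1] flags=0000 PL?T → r3=0x9d
[2] flags=0000 MI?F → skip
[3] flags=0000 LS?T → r2=0x94
[4] flags=0010 → (cmp)
[5] flags=0010 MI?F → skip
[6] flags=0010 GE?T → r1=0xbf

FIX = (r2, 0x94)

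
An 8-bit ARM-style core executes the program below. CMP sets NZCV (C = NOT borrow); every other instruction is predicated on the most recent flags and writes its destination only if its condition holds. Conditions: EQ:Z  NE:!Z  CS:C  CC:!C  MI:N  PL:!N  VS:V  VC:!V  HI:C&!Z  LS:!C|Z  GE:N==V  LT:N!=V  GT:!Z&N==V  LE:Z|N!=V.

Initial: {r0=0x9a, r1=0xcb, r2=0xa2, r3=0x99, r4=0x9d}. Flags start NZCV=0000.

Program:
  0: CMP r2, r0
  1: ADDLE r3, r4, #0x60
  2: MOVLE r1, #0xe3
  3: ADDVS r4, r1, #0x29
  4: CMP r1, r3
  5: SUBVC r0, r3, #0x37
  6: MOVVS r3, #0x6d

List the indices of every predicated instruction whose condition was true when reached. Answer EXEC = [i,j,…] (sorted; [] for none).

[0] flags=0010 → (cmp)
[1] flags=0010 LE?F → skip
[2] flags=0010 LE?F → skip
[3] flags=0010 VS?F → skip
[4] flags=0010 → (cmp)
[5] flags=0010 VC?T → r0=0x62
[6] flags=0010 VS?F → skip

EXEC = [5]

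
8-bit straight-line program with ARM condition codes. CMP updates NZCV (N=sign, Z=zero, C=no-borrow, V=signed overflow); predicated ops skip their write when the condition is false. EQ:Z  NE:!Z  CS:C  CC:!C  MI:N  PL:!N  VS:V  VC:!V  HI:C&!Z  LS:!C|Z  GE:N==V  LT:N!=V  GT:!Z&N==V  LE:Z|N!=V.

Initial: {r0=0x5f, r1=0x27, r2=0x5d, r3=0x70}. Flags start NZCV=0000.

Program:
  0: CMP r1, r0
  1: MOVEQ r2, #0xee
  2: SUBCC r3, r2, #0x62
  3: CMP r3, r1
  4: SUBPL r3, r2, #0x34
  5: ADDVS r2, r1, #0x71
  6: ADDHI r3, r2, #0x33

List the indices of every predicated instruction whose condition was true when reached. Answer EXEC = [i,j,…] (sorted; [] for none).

0: ✓ CMP  NZCV=1000
1: · MOVEQ
2: ✓ SUBCC  r3←0xfb
3: ✓ CMP  NZCV=1010
4: · SUBPL
5: · ADDVS
6: ✓ ADDHI  r3←0x90

EXEC = [2,6]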